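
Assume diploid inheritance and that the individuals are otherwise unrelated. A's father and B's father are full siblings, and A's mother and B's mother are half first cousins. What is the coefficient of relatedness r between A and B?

0.140625

Independent pedigree routes through distinct common ancestors add.
A and B are related in two ways: first cousins through their fathers (r = 1/8) and half second cousins through their mothers (r = 1/64).
r = 1/8 + 1/64 = 9/64 = 0.140625.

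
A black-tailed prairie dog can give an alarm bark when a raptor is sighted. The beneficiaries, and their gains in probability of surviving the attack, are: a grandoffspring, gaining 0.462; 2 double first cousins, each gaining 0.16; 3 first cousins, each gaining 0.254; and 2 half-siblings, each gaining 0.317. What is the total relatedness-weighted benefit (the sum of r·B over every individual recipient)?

r to a grandoffspring = 0.25 (two parent–offspring links: r = (1/2)^2 = 1/4).
r to a double first cousin = 0.25 (double first cousins share both grandparent pairs — four paths of length 4: r = 4·(1/2)^4 = 1/4).
r to a first cousin = 1/8 (first cousins share one grandparent pair — two paths of length 4: r = 2·(1/2)^4 = 1/8).
r to a half-sibling = 1/4 (half-sibs share one parent — one path of length 2: r = (1/2)^2 = 1/4).
Summing one r·B term per recipient: 1·0.25·0.462 + 2·0.25·0.16 + 3·0.125·0.254 + 2·0.25·0.317 = 0.44925.

0.44925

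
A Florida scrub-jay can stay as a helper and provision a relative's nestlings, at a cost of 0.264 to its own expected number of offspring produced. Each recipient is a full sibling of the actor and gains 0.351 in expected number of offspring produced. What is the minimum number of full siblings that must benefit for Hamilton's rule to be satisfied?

r to a full sibling = 1/2 (full sibs share both parents — two paths of length 2: r = 2·(1/2)^2 = 1/2).
Hamilton's rule: n·r·B > C  ⇒  n > C/(r·B) = 0.264/(0.5·0.351) = 1.504.
The smallest integer exceeding 1.504 is 2.

2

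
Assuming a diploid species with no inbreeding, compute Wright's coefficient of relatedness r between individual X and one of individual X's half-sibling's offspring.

0.125

Each parent–offspring link contributes a factor of 1/2, and independent paths through distinct common ancestors add.
Half-aunt/uncle↔niece/nephew: one path of length 3: r = (1/2)^3 = 1/8.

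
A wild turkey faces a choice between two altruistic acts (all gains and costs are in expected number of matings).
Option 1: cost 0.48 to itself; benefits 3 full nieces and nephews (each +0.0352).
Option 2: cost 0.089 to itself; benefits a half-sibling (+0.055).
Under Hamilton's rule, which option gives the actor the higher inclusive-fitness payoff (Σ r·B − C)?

Option 2

Option 1: r to a full niece or nephew = 0.25.
Option 1: Σ r·B − C = (3·0.25·0.0352) − 0.48 = -0.4536.
Option 2: r to a half-sibling = 0.25.
Option 2: Σ r·B − C = (1·0.25·0.055) − 0.089 = -0.07525.
Option 2 has the higher net inclusive-fitness payoff.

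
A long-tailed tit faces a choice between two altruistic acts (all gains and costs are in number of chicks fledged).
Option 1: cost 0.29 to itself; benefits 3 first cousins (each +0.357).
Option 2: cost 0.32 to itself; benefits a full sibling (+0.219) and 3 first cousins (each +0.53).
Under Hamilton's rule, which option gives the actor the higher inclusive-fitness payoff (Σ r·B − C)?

Option 2

Option 1: r to a first cousin = 0.125.
Option 1: Σ r·B − C = (3·0.125·0.357) − 0.29 = -0.156125.
Option 2: r to a full sibling = 0.5.
Option 2: r to a first cousin = 0.125.
Option 2: Σ r·B − C = (1·0.5·0.219 + 3·0.125·0.53) − 0.32 = -0.01175.
Option 2 has the higher net inclusive-fitness payoff.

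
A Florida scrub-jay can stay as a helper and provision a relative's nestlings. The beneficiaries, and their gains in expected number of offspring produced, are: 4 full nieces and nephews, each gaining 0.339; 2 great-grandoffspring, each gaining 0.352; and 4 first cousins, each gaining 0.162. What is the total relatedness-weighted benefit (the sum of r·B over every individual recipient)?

0.508

r to a full niece or nephew = 0.25 (full aunt/uncle↔niece/nephew: two paths of length 3 through the shared grandparent pair: r = 2·(1/2)^3 = 1/4).
r to a great-grandoffspring = 0.125 (three parent–offspring links: r = (1/2)^3 = 1/8).
r to a first cousin = 0.125 (first cousins share one grandparent pair — two paths of length 4: r = 2·(1/2)^4 = 1/8).
Summing one r·B term per recipient: 4·0.25·0.339 + 2·0.125·0.352 + 4·0.125·0.162 = 0.508.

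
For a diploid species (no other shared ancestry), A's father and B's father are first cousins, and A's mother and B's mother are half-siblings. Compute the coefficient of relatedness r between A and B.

With two independent routes of shared ancestry, r is the sum of the two contributions.
A and B are related in two ways: second cousins through their fathers (r = 1/32) and half first cousins through their mothers (r = 1/16).
r = 1/32 + 1/16 = 3/32 = 0.09375.

0.09375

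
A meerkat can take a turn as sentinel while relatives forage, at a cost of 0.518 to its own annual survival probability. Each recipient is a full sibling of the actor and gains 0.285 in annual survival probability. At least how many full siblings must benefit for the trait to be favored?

r to a full sibling = 0.5 (full sibs share both parents — two paths of length 2: r = 2·(1/2)^2 = 1/2).
Hamilton's rule: n·r·B > C  ⇒  n > C/(r·B) = 0.518/(0.5·0.285) = 3.635.
The smallest integer exceeding 3.635 is 4.

4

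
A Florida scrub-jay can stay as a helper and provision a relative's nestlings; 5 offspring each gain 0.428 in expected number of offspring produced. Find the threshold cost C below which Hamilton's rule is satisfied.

1.07

r to an offspring = 0.5 (one parent–offspring link: r = (1/2)^1 = 1/2).
Hamilton's rule: n·r·B > C, so the trait is favored while C < n·r·B = 5·0.5·0.428 = 1.07.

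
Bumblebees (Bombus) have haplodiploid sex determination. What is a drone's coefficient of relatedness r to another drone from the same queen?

Haploid brothers each carry a random half of the queen's diploid genome, so on average they share half: r = 1/2.

0.5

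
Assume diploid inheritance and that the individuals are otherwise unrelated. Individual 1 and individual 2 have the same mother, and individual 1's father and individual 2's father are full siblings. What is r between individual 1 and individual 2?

0.375

Wright's path rule: contributions from independent ancestry routes add.
Individual 1 and individual 2 are related in two ways: half-sibs through their shared mother (r = 1/4) and first cousins through their fathers (r = 1/8).
r = 1/4 + 1/8 = 3/8 = 0.375.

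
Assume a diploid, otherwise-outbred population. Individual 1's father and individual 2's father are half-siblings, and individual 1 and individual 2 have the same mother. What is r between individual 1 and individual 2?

0.3125

Wright's path rule: contributions from independent ancestry routes add.
Individual 1 and individual 2 are related in two ways: half first cousins through their fathers (r = 1/16) and half-sibs through their shared mother (r = 1/4).
r = 1/16 + 1/4 = 0.3125.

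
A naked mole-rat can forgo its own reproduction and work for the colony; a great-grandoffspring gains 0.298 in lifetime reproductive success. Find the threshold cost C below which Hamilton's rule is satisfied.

r to a great-grandoffspring = 0.125 (three parent–offspring links: r = (1/2)^3 = 1/8).
Hamilton's rule: n·r·B > C, so the trait is favored while C < n·r·B = 1·0.125·0.298 = 0.03725.

0.03725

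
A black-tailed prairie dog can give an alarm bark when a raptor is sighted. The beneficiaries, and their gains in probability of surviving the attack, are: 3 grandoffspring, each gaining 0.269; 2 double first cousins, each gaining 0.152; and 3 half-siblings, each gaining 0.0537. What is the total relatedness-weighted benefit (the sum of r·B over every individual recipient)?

r to a grandoffspring = 0.25 (two parent–offspring links: r = (1/2)^2 = 1/4).
r to a double first cousin = 1/4 (double first cousins share both grandparent pairs — four paths of length 4: r = 4·(1/2)^4 = 1/4).
r to a half-sibling = 1/4 (half-sibs share one parent — one path of length 2: r = (1/2)^2 = 1/4).
Summing one r·B term per recipient: 3·0.25·0.269 + 2·0.25·0.152 + 3·0.25·0.0537 = 0.318025.

0.318025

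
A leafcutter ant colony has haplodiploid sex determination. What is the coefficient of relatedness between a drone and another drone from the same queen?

0.5

Haploid brothers each carry a random half of the queen's diploid genome, so on average they share half: r = 1/2.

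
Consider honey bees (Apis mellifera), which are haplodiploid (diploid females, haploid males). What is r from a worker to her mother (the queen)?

One meiotic link between diploid queen and diploid daughter: r = 1/2.

0.5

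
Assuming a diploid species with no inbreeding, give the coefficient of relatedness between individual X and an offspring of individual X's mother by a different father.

0.25

Each parent–offspring link contributes a factor of 1/2, and independent paths through distinct common ancestors add.
Half-sibs share one parent — one path of length 2: r = (1/2)^2 = 1/4.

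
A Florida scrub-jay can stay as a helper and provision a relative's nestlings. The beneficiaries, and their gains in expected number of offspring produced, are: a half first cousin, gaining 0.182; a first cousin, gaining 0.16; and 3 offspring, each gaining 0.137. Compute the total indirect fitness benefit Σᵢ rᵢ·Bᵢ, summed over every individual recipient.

0.236875

r to a half first cousin = 1/16 (half first cousins share one grandparent — one path of length 4: r = (1/2)^4 = 1/16).
r to a first cousin = 0.125 (first cousins share one grandparent pair — two paths of length 4: r = 2·(1/2)^4 = 1/8).
r to an offspring = 1/2 (one parent–offspring link: r = (1/2)^1 = 1/2).
Summing one r·B term per recipient: 1·0.0625·0.182 + 1·0.125·0.16 + 3·0.5·0.137 = 0.236875.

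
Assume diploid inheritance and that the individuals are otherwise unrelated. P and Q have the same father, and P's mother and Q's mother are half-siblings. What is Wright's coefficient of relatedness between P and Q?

Wright's path rule: contributions from independent ancestry routes add.
P and Q are related in two ways: half-sibs through their shared father (r = 1/4) and half first cousins through their mothers (r = 1/16).
r = 1/4 + 1/16 = 5/16 = 0.3125.

0.3125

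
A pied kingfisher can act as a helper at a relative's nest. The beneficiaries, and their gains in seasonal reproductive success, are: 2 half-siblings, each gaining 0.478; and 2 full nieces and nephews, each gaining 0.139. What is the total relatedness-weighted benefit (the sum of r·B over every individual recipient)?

0.3085

r to a half-sibling = 0.25 (half-sibs share one parent — one path of length 2: r = (1/2)^2 = 1/4).
r to a full niece or nephew = 0.25 (full aunt/uncle↔niece/nephew: two paths of length 3 through the shared grandparent pair: r = 2·(1/2)^3 = 1/4).
Summing one r·B term per recipient: 2·0.25·0.478 + 2·0.25·0.139 = 0.3085.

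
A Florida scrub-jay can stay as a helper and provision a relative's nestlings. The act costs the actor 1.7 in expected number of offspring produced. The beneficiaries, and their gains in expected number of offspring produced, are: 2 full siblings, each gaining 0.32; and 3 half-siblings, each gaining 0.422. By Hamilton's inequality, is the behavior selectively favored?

Hamilton's rule: the trait is favored when the sum of r·B over every recipient exceeds the actor's cost C.
r to a full sibling = 1/2 (full sibs share both parents — two paths of length 2: r = 2·(1/2)^2 = 1/2).
r to a half-sibling = 1/4 (half-sibs share one parent — one path of length 2: r = (1/2)^2 = 1/4).
Summing one r·B term per recipient: 2·0.5·0.32 + 3·0.25·0.422 = 0.6365.
0.6365 < 1.7: the indirect benefit is less than the cost.

No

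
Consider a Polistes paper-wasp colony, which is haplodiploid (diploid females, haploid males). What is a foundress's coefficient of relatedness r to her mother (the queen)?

0.5

One meiotic link between diploid queen and diploid daughter: r = 1/2.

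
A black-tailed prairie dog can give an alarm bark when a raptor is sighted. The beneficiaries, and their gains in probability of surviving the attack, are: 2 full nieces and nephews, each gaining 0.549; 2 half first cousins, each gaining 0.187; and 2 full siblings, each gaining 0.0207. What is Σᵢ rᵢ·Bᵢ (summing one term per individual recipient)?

0.318575

r to a full niece or nephew = 1/4 (full aunt/uncle↔niece/nephew: two paths of length 3 through the shared grandparent pair: r = 2·(1/2)^3 = 1/4).
r to a half first cousin = 1/16 (half first cousins share one grandparent — one path of length 4: r = (1/2)^4 = 1/16).
r to a full sibling = 0.5 (full sibs share both parents — two paths of length 2: r = 2·(1/2)^2 = 1/2).
Summing one r·B term per recipient: 2·0.25·0.549 + 2·0.0625·0.187 + 2·0.5·0.0207 = 0.318575.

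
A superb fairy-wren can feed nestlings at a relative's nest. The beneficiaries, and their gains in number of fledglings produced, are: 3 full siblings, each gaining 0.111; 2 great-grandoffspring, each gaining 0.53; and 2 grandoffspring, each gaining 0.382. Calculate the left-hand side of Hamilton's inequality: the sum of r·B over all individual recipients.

r to a full sibling = 0.5 (full sibs share both parents — two paths of length 2: r = 2·(1/2)^2 = 1/2).
r to a great-grandoffspring = 1/8 (three parent–offspring links: r = (1/2)^3 = 1/8).
r to a grandoffspring = 1/4 (two parent–offspring links: r = (1/2)^2 = 1/4).
Summing one r·B term per recipient: 3·0.5·0.111 + 2·0.125·0.53 + 2·0.25·0.382 = 0.49.

0.49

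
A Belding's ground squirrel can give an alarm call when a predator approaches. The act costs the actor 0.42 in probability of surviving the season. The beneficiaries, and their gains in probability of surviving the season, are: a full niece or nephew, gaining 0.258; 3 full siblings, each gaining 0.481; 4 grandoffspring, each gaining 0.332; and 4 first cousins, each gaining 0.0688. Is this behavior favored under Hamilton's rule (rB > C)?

Hamilton's rule: the trait is favored when the sum of r·B over every recipient exceeds the actor's cost C.
r to a full niece or nephew = 1/4 (full aunt/uncle↔niece/nephew: two paths of length 3 through the shared grandparent pair: r = 2·(1/2)^3 = 1/4).
r to a full sibling = 1/2 (full sibs share both parents — two paths of length 2: r = 2·(1/2)^2 = 1/2).
r to a grandoffspring = 0.25 (two parent–offspring links: r = (1/2)^2 = 1/4).
r to a first cousin = 1/8 (first cousins share one grandparent pair — two paths of length 4: r = 2·(1/2)^4 = 1/8).
Summing one r·B term per recipient: 1·0.25·0.258 + 3·0.5·0.481 + 4·0.25·0.332 + 4·0.125·0.0688 = 1.1524.
1.1524 > 0.42: the indirect benefit exceeds the cost.

Yes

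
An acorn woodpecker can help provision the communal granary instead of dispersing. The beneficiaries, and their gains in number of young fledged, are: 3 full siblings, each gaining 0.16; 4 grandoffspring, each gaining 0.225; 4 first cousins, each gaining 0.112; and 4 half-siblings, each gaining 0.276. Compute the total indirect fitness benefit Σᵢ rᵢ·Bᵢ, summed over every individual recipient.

r to a full sibling = 0.5 (full sibs share both parents — two paths of length 2: r = 2·(1/2)^2 = 1/2).
r to a grandoffspring = 1/4 (two parent–offspring links: r = (1/2)^2 = 1/4).
r to a first cousin = 1/8 (first cousins share one grandparent pair — two paths of length 4: r = 2·(1/2)^4 = 1/8).
r to a half-sibling = 1/4 (half-sibs share one parent — one path of length 2: r = (1/2)^2 = 1/4).
Summing one r·B term per recipient: 3·0.5·0.16 + 4·0.25·0.225 + 4·0.125·0.112 + 4·0.25·0.276 = 0.797.

0.797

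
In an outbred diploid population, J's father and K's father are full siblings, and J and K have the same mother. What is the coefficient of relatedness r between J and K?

0.375

Independent pedigree routes through distinct common ancestors add.
J and K are related in two ways: first cousins through their fathers (r = 1/8) and half-sibs through their shared mother (r = 1/4).
r = 1/8 + 1/4 = 3/8 = 0.375.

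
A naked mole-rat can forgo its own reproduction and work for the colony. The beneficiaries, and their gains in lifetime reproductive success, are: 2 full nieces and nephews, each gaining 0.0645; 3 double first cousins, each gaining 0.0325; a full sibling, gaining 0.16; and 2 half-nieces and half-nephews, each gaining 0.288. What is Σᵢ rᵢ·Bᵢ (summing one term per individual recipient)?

r to a full niece or nephew = 0.25 (full aunt/uncle↔niece/nephew: two paths of length 3 through the shared grandparent pair: r = 2·(1/2)^3 = 1/4).
r to a double first cousin = 1/4 (double first cousins share both grandparent pairs — four paths of length 4: r = 4·(1/2)^4 = 1/4).
r to a full sibling = 1/2 (full sibs share both parents — two paths of length 2: r = 2·(1/2)^2 = 1/2).
r to a half-niece or half-nephew = 1/8 (half-aunt/uncle↔niece/nephew: one path of length 3: r = (1/2)^3 = 1/8).
Summing one r·B term per recipient: 2·0.25·0.0645 + 3·0.25·0.0325 + 1·0.5·0.16 + 2·0.125·0.288 = 0.208625.

0.208625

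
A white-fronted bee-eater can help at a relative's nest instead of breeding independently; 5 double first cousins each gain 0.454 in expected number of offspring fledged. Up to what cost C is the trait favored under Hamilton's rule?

0.5675

r to a double first cousin = 1/4 (double first cousins share both grandparent pairs — four paths of length 4: r = 4·(1/2)^4 = 1/4).
Hamilton's rule: n·r·B > C, so the trait is favored while C < n·r·B = 5·0.25·0.454 = 0.5675.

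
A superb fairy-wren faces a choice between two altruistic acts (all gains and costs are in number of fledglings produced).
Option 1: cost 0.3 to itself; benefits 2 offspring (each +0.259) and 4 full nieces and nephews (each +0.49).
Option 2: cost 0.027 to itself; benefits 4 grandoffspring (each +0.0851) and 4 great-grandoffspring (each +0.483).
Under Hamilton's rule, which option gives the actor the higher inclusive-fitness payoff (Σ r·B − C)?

Option 1

Option 1: r to an offspring = 0.5.
Option 1: r to a full niece or nephew = 0.25.
Option 1: Σ r·B − C = (2·0.5·0.259 + 4·0.25·0.49) − 0.3 = 0.449.
Option 2: r to a grandoffspring = 0.25.
Option 2: r to a great-grandoffspring = 0.125.
Option 2: Σ r·B − C = (4·0.25·0.0851 + 4·0.125·0.483) − 0.027 = 0.2996.
Option 1 has the higher net inclusive-fitness payoff.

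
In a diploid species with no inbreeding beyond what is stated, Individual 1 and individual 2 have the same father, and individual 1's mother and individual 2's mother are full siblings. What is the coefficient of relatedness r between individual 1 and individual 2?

0.375

Independent pedigree routes through distinct common ancestors add.
Individual 1 and individual 2 are related in two ways: half-sibs through their shared father (r = 1/4) and first cousins through their mothers (r = 1/8).
r = 1/4 + 1/8 = 0.375.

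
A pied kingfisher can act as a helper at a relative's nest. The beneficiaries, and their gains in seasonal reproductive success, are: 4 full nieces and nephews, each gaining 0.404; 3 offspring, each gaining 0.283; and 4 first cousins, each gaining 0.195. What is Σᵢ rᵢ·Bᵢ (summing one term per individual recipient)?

0.926

r to a full niece or nephew = 0.25 (full aunt/uncle↔niece/nephew: two paths of length 3 through the shared grandparent pair: r = 2·(1/2)^3 = 1/4).
r to an offspring = 1/2 (one parent–offspring link: r = (1/2)^1 = 1/2).
r to a first cousin = 1/8 (first cousins share one grandparent pair — two paths of length 4: r = 2·(1/2)^4 = 1/8).
Summing one r·B term per recipient: 4·0.25·0.404 + 3·0.5·0.283 + 4·0.125·0.195 = 0.926.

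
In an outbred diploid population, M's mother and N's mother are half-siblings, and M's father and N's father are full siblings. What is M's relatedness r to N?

0.1875

With two independent routes of shared ancestry, r is the sum of the two contributions.
M and N are related in two ways: half first cousins through their mothers (r = 1/16) and first cousins through their fathers (r = 1/8).
r = 1/16 + 1/8 = 0.1875.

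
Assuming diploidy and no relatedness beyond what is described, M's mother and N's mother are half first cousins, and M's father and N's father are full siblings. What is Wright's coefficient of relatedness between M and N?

0.140625

Independent pedigree routes through distinct common ancestors add.
M and N are related in two ways: half second cousins through their mothers (r = 1/64) and first cousins through their fathers (r = 1/8).
r = 1/64 + 1/8 = 0.140625.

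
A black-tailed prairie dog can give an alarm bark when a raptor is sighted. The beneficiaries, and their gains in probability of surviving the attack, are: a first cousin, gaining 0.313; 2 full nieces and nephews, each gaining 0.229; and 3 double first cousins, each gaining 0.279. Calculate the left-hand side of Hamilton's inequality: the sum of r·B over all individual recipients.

0.362875

r to a first cousin = 0.125 (first cousins share one grandparent pair — two paths of length 4: r = 2·(1/2)^4 = 1/8).
r to a full niece or nephew = 1/4 (full aunt/uncle↔niece/nephew: two paths of length 3 through the shared grandparent pair: r = 2·(1/2)^3 = 1/4).
r to a double first cousin = 1/4 (double first cousins share both grandparent pairs — four paths of length 4: r = 4·(1/2)^4 = 1/4).
Summing one r·B term per recipient: 1·0.125·0.313 + 2·0.25·0.229 + 3·0.25·0.279 = 0.362875.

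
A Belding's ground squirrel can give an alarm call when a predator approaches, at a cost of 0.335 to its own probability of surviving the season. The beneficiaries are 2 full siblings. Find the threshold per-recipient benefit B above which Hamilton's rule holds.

r to a full sibling = 1/2 (full sibs share both parents — two paths of length 2: r = 2·(1/2)^2 = 1/2).
Hamilton's rule with n recipients of equal r: n·r·B > C, so B > C/(n·r) = 0.335/(2·0.5) = 0.335.

0.335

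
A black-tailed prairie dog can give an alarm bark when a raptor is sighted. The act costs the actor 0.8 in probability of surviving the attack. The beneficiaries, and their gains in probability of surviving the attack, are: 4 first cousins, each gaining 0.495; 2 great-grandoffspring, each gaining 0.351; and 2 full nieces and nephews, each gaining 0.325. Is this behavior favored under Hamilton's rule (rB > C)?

Hamilton's rule: the trait is favored when the sum of r·B over every recipient exceeds the actor's cost C.
r to a first cousin = 1/8 (first cousins share one grandparent pair — two paths of length 4: r = 2·(1/2)^4 = 1/8).
r to a great-grandoffspring = 0.125 (three parent–offspring links: r = (1/2)^3 = 1/8).
r to a full niece or nephew = 0.25 (full aunt/uncle↔niece/nephew: two paths of length 3 through the shared grandparent pair: r = 2·(1/2)^3 = 1/4).
Summing one r·B term per recipient: 4·0.125·0.495 + 2·0.125·0.351 + 2·0.25·0.325 = 0.49775.
0.49775 < 0.8: the indirect benefit is less than the cost.

No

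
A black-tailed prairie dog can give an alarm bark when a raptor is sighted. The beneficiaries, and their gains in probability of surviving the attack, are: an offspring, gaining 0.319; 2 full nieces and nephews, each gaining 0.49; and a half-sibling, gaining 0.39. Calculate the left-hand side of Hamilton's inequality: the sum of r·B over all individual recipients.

r to an offspring = 1/2 (one parent–offspring link: r = (1/2)^1 = 1/2).
r to a full niece or nephew = 1/4 (full aunt/uncle↔niece/nephew: two paths of length 3 through the shared grandparent pair: r = 2·(1/2)^3 = 1/4).
r to a half-sibling = 0.25 (half-sibs share one parent — one path of length 2: r = (1/2)^2 = 1/4).
Summing one r·B term per recipient: 1·0.5·0.319 + 2·0.25·0.49 + 1·0.25·0.39 = 0.502.

0.502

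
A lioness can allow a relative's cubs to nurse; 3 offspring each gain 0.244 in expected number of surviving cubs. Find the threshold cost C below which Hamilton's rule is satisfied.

0.366

r to an offspring = 1/2 (one parent–offspring link: r = (1/2)^1 = 1/2).
Hamilton's rule: n·r·B > C, so the trait is favored while C < n·r·B = 3·0.5·0.244 = 0.366.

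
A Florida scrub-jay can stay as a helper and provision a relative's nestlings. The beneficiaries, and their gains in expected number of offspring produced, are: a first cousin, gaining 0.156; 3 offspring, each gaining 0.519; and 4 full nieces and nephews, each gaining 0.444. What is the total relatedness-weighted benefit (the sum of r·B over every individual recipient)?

1.242

r to a first cousin = 1/8 (first cousins share one grandparent pair — two paths of length 4: r = 2·(1/2)^4 = 1/8).
r to an offspring = 1/2 (one parent–offspring link: r = (1/2)^1 = 1/2).
r to a full niece or nephew = 1/4 (full aunt/uncle↔niece/nephew: two paths of length 3 through the shared grandparent pair: r = 2·(1/2)^3 = 1/4).
Summing one r·B term per recipient: 1·0.125·0.156 + 3·0.5·0.519 + 4·0.25·0.444 = 1.242.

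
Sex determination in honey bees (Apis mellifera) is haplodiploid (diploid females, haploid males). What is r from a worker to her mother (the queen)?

One meiotic link between diploid queen and diploid daughter: r = 1/2.

0.5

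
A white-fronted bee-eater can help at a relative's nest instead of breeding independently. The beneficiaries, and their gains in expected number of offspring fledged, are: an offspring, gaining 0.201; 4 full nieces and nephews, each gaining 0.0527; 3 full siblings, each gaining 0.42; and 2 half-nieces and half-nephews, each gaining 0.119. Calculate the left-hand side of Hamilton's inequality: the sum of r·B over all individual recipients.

0.81295

r to an offspring = 1/2 (one parent–offspring link: r = (1/2)^1 = 1/2).
r to a full niece or nephew = 0.25 (full aunt/uncle↔niece/nephew: two paths of length 3 through the shared grandparent pair: r = 2·(1/2)^3 = 1/4).
r to a full sibling = 0.5 (full sibs share both parents — two paths of length 2: r = 2·(1/2)^2 = 1/2).
r to a half-niece or half-nephew = 0.125 (half-aunt/uncle↔niece/nephew: one path of length 3: r = (1/2)^3 = 1/8).
Summing one r·B term per recipient: 1·0.5·0.201 + 4·0.25·0.0527 + 3·0.5·0.42 + 2·0.125·0.119 = 0.81295.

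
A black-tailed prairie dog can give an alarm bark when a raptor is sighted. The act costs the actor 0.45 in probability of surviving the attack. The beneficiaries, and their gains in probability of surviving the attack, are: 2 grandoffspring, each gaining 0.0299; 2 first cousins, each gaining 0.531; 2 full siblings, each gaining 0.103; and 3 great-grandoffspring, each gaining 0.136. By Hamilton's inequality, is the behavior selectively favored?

No

Hamilton's rule: the trait is favored when the sum of r·B over every recipient exceeds the actor's cost C.
r to a grandoffspring = 0.25 (two parent–offspring links: r = (1/2)^2 = 1/4).
r to a first cousin = 0.125 (first cousins share one grandparent pair — two paths of length 4: r = 2·(1/2)^4 = 1/8).
r to a full sibling = 0.5 (full sibs share both parents — two paths of length 2: r = 2·(1/2)^2 = 1/2).
r to a great-grandoffspring = 1/8 (three parent–offspring links: r = (1/2)^3 = 1/8).
Summing one r·B term per recipient: 2·0.25·0.0299 + 2·0.125·0.531 + 2·0.5·0.103 + 3·0.125·0.136 = 0.3017.
0.3017 < 0.45: the indirect benefit is less than the cost.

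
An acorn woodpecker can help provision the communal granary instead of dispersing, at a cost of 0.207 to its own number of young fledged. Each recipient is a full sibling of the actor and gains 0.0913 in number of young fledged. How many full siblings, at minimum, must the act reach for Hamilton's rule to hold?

r to a full sibling = 0.5 (full sibs share both parents — two paths of length 2: r = 2·(1/2)^2 = 1/2).
Hamilton's rule: n·r·B > C  ⇒  n > C/(r·B) = 0.207/(0.5·0.0913) = 4.535.
The smallest integer exceeding 4.535 is 5.

5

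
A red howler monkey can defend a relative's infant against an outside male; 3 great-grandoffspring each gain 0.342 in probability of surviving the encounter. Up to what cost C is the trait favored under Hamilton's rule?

r to a great-grandoffspring = 1/8 (three parent–offspring links: r = (1/2)^3 = 1/8).
Hamilton's rule: n·r·B > C, so the trait is favored while C < n·r·B = 3·0.125·0.342 = 0.12825.

0.12825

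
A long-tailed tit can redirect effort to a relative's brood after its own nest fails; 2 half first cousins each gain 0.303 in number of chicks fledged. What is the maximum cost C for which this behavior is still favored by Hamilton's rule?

r to a half first cousin = 1/16 (half first cousins share one grandparent — one path of length 4: r = (1/2)^4 = 1/16).
Hamilton's rule: n·r·B > C, so the trait is favored while C < n·r·B = 2·0.0625·0.303 = 0.037875.

0.037875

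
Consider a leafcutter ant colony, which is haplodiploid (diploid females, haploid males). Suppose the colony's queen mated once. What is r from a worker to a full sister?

Haplodiploid full sisters inherit their father's entire haploid genome identically (contributing 1/2) and on average half of their mother's contribution (1/2 · 1/2 = 1/4); r = 1/2 + 1/4 = 3/4.

0.75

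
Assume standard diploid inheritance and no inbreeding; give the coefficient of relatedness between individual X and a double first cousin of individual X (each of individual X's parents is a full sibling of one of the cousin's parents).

0.25

Each parent–offspring link contributes a factor of 1/2, and independent paths through distinct common ancestors add.
Double first cousins share both grandparent pairs — four paths of length 4: r = 4·(1/2)^4 = 1/4.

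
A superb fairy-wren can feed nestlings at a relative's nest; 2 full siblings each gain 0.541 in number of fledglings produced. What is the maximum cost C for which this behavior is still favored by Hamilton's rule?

0.541

r to a full sibling = 0.5 (full sibs share both parents — two paths of length 2: r = 2·(1/2)^2 = 1/2).
Hamilton's rule: n·r·B > C, so the trait is favored while C < n·r·B = 2·0.5·0.541 = 0.541.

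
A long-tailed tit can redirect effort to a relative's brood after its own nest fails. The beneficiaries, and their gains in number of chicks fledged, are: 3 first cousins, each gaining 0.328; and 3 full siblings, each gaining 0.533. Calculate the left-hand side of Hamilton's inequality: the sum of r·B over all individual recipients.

r to a first cousin = 0.125 (first cousins share one grandparent pair — two paths of length 4: r = 2·(1/2)^4 = 1/8).
r to a full sibling = 1/2 (full sibs share both parents — two paths of length 2: r = 2·(1/2)^2 = 1/2).
Summing one r·B term per recipient: 3·0.125·0.328 + 3·0.5·0.533 = 0.9225.

0.9225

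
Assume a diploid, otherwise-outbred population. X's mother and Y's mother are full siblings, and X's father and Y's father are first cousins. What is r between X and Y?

Relatedness sums over independent paths through distinct common ancestors.
X and Y are related in two ways: first cousins through their mothers (r = 1/8) and second cousins through their fathers (r = 1/32).
r = 1/8 + 1/32 = 0.15625.

0.15625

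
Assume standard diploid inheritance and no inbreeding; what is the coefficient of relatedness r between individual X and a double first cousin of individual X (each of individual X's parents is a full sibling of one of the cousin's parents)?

0.25

Each parent–offspring link contributes a factor of 1/2, and independent paths through distinct common ancestors add.
Double first cousins share both grandparent pairs — four paths of length 4: r = 4·(1/2)^4 = 1/4.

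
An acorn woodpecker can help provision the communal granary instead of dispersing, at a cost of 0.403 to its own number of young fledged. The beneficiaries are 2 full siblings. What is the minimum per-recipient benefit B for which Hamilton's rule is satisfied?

0.403

r to a full sibling = 0.5 (full sibs share both parents — two paths of length 2: r = 2·(1/2)^2 = 1/2).
Hamilton's rule with n recipients of equal r: n·r·B > C, so B > C/(n·r) = 0.403/(2·0.5) = 0.403.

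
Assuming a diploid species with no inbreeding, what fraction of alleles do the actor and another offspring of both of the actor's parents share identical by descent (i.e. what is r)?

0.5

Each parent–offspring link contributes a factor of 1/2, and independent paths through distinct common ancestors add.
Full sibs share both parents — two paths of length 2: r = 2·(1/2)^2 = 1/2.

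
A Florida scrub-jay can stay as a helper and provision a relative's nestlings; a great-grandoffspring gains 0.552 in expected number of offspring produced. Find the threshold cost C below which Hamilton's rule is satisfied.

r to a great-grandoffspring = 1/8 (three parent–offspring links: r = (1/2)^3 = 1/8).
Hamilton's rule: n·r·B > C, so the trait is favored while C < n·r·B = 1·0.125·0.552 = 0.069.

0.069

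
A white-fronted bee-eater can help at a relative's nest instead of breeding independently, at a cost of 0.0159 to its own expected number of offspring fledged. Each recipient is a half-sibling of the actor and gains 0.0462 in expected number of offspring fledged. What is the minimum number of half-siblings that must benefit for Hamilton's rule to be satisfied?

r to a half-sibling = 1/4 (half-sibs share one parent — one path of length 2: r = (1/2)^2 = 1/4).
Hamilton's rule: n·r·B > C  ⇒  n > C/(r·B) = 0.0159/(0.25·0.0462) = 1.377.
The smallest integer exceeding 1.377 is 2.

2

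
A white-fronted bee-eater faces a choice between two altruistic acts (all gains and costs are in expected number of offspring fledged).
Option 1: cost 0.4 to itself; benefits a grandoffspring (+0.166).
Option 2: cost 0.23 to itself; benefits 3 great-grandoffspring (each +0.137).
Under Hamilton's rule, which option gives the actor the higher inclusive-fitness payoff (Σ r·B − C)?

Option 1: r to a grandoffspring = 0.25.
Option 1: Σ r·B − C = (1·0.25·0.166) − 0.4 = -0.3585.
Option 2: r to a great-grandoffspring = 0.125.
Option 2: Σ r·B − C = (3·0.125·0.137) − 0.23 = -0.178625.
Option 2 has the higher net inclusive-fitness payoff.

Option 2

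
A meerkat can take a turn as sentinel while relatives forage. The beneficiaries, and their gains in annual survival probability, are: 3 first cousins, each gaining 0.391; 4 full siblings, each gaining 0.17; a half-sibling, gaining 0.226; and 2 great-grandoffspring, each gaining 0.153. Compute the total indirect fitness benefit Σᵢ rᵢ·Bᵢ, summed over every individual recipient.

r to a first cousin = 1/8 (first cousins share one grandparent pair — two paths of length 4: r = 2·(1/2)^4 = 1/8).
r to a full sibling = 0.5 (full sibs share both parents — two paths of length 2: r = 2·(1/2)^2 = 1/2).
r to a half-sibling = 0.25 (half-sibs share one parent — one path of length 2: r = (1/2)^2 = 1/4).
r to a great-grandoffspring = 0.125 (three parent–offspring links: r = (1/2)^3 = 1/8).
Summing one r·B term per recipient: 3·0.125·0.391 + 4·0.5·0.17 + 1·0.25·0.226 + 2·0.125·0.153 = 0.581375.

0.581375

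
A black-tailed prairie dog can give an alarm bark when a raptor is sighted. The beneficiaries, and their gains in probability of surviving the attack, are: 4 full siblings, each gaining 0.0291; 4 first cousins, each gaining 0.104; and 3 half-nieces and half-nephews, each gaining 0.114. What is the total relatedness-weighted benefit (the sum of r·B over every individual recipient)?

r to a full sibling = 0.5 (full sibs share both parents — two paths of length 2: r = 2·(1/2)^2 = 1/2).
r to a first cousin = 1/8 (first cousins share one grandparent pair — two paths of length 4: r = 2·(1/2)^4 = 1/8).
r to a half-niece or half-nephew = 0.125 (half-aunt/uncle↔niece/nephew: one path of length 3: r = (1/2)^3 = 1/8).
Summing one r·B term per recipient: 4·0.5·0.0291 + 4·0.125·0.104 + 3·0.125·0.114 = 0.15295.

0.15295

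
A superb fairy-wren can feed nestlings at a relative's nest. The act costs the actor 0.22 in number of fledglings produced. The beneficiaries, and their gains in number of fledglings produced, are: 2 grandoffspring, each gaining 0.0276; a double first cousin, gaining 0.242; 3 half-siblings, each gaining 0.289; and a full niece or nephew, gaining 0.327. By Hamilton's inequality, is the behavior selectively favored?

Yes

Hamilton's rule: the trait is favored when the sum of r·B over every recipient exceeds the actor's cost C.
r to a grandoffspring = 0.25 (two parent–offspring links: r = (1/2)^2 = 1/4).
r to a double first cousin = 0.25 (double first cousins share both grandparent pairs — four paths of length 4: r = 4·(1/2)^4 = 1/4).
r to a half-sibling = 1/4 (half-sibs share one parent — one path of length 2: r = (1/2)^2 = 1/4).
r to a full niece or nephew = 0.25 (full aunt/uncle↔niece/nephew: two paths of length 3 through the shared grandparent pair: r = 2·(1/2)^3 = 1/4).
Summing one r·B term per recipient: 2·0.25·0.0276 + 1·0.25·0.242 + 3·0.25·0.289 + 1·0.25·0.327 = 0.3728.
0.3728 > 0.22: the indirect benefit exceeds the cost.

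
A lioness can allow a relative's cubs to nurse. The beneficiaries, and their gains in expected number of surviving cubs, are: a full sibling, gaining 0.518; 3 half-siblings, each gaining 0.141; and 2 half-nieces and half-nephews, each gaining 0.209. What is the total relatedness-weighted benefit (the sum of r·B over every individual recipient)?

r to a full sibling = 1/2 (full sibs share both parents — two paths of length 2: r = 2·(1/2)^2 = 1/2).
r to a half-sibling = 0.25 (half-sibs share one parent — one path of length 2: r = (1/2)^2 = 1/4).
r to a half-niece or half-nephew = 0.125 (half-aunt/uncle↔niece/nephew: one path of length 3: r = (1/2)^3 = 1/8).
Summing one r·B term per recipient: 1·0.5·0.518 + 3·0.25·0.141 + 2·0.125·0.209 = 0.417.

0.417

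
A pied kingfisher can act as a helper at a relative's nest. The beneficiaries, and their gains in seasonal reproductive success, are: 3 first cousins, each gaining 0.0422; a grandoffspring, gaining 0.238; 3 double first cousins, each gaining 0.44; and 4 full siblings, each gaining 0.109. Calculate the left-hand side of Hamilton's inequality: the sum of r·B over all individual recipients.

r to a first cousin = 0.125 (first cousins share one grandparent pair — two paths of length 4: r = 2·(1/2)^4 = 1/8).
r to a grandoffspring = 0.25 (two parent–offspring links: r = (1/2)^2 = 1/4).
r to a double first cousin = 1/4 (double first cousins share both grandparent pairs — four paths of length 4: r = 4·(1/2)^4 = 1/4).
r to a full sibling = 1/2 (full sibs share both parents — two paths of length 2: r = 2·(1/2)^2 = 1/2).
Summing one r·B term per recipient: 3·0.125·0.0422 + 1·0.25·0.238 + 3·0.25·0.44 + 4·0.5·0.109 = 0.623325.

0.623325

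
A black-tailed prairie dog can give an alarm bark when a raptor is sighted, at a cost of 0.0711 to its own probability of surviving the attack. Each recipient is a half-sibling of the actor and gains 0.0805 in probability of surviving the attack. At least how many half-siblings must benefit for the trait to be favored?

r to a half-sibling = 0.25 (half-sibs share one parent — one path of length 2: r = (1/2)^2 = 1/4).
Hamilton's rule: n·r·B > C  ⇒  n > C/(r·B) = 0.0711/(0.25·0.0805) = 3.533.
The smallest integer exceeding 3.533 is 4.

4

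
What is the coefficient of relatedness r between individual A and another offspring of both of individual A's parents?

Each parent–offspring link contributes a factor of 1/2, and independent paths through distinct common ancestors add.
Full sibs share both parents — two paths of length 2: r = 2·(1/2)^2 = 1/2.

0.5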